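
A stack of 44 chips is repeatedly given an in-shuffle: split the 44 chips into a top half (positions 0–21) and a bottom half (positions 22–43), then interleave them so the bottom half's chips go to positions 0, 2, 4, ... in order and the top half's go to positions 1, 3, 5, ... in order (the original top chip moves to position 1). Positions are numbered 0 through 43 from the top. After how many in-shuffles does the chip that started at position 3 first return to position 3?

Follow position 3 under repeated in-shuffles:
3 → 7 → 15 → 31 → 18 → 37 → 30 → 16 → 33 → 22 → 0 → 1 → 3
It first returns after 12 in-shuffles.

12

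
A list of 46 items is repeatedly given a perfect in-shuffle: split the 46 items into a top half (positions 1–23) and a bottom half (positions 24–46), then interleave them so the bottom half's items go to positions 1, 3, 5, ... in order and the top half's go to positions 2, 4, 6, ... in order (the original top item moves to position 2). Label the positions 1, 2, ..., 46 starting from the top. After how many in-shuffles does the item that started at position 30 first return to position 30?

23

Follow position 30 under repeated in-shuffles:
30 → 13 → 26 → 5 → 10 → 20 → 40 → 33 → ... → 30 (length 23)
It first returns after 23 in-shuffles.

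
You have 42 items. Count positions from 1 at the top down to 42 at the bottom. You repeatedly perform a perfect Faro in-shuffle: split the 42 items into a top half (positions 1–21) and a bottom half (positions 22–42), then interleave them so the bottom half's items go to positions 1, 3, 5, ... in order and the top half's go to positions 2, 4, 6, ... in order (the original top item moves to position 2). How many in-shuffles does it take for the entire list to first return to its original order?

14

The in-shuffle permutes the 42 positions with cycle lengths [14, 14, 14].
Every item is home exactly when every cycle has completed a whole number of laps, i.e. after lcm(14) = 14 in-shuffles.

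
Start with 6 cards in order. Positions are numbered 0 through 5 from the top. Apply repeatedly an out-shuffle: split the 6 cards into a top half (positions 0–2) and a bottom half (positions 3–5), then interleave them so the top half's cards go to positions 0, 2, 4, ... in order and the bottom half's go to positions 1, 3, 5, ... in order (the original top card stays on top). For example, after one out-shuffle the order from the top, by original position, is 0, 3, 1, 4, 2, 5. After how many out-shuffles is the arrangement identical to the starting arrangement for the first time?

The out-shuffle permutes the 6 positions with cycle lengths [1, 1, 4].
Every card is home exactly when every cycle has completed a whole number of laps, i.e. after lcm(1, 4) = 4 out-shuffles.

4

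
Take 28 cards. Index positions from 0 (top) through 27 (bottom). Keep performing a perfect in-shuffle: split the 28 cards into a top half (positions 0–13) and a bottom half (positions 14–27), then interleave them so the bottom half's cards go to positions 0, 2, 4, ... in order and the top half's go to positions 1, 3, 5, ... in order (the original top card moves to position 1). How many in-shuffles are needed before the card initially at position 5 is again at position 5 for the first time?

28

Follow position 5 under repeated in-shuffles:
5 → 11 → 23 → 18 → 8 → 17 → 6 → 13 → ... → 5 (length 28)
It first returns after 28 in-shuffles.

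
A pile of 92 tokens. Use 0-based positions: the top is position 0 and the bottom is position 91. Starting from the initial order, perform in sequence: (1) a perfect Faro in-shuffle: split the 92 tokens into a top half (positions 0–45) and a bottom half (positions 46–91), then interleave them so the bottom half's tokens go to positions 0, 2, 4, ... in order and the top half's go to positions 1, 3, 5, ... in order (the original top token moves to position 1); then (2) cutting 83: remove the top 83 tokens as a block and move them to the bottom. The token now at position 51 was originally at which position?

Undo the operations in reverse order, starting from position 51:
  undo op 2 (cut 83): 51 ← 42
  undo op 1 (in-shuffle, from bottom half): 42 ← 67
So the token at position 51 came from original position 67.

67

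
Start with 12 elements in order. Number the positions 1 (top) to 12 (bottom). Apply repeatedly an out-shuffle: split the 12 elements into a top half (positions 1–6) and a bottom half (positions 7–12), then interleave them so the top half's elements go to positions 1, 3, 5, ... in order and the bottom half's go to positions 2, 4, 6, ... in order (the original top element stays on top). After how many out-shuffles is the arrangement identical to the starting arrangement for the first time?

10

The out-shuffle permutes the 12 positions with cycle lengths [1, 1, 10].
Every element is home exactly when every cycle has completed a whole number of laps, i.e. after lcm(1, 10) = 10 out-shuffles.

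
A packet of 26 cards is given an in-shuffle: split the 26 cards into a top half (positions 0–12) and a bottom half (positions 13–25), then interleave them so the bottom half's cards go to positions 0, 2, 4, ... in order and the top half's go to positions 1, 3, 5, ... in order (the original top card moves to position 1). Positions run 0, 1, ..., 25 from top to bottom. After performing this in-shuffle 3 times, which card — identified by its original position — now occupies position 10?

Work backwards from position 10, undoing one in-shuffle at a time:
10 ← 18 ← 22 ← 24
So the card now at position 10 started at position 24.

24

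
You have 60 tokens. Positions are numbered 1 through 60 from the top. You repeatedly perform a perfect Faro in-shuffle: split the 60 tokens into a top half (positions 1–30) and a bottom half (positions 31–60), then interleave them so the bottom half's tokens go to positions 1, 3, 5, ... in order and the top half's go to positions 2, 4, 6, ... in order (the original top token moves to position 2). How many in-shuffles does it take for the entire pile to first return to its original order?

60

The in-shuffle permutes the 60 positions with cycle lengths [60].
Every token is home exactly when every cycle has completed a whole number of laps, i.e. after lcm(60) = 60 in-shuffles.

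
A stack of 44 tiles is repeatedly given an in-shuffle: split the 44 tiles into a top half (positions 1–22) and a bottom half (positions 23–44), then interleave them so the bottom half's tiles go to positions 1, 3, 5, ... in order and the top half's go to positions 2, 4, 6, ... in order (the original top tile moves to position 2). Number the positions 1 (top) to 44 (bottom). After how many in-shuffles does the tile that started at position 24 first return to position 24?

Follow position 24 under repeated in-shuffles:
24 → 3 → 6 → 12 → 24
It first returns after 4 in-shuffles.

4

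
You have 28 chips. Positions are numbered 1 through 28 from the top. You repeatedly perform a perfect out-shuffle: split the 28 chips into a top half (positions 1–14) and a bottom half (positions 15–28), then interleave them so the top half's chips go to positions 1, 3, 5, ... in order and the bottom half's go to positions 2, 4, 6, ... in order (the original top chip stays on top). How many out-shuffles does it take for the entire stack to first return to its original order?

The out-shuffle permutes the 28 positions with cycle lengths [1, 1, 2, 6, 18].
Every chip is home exactly when every cycle has completed a whole number of laps, i.e. after lcm(1, 2, 6, 18) = 18 out-shuffles.

18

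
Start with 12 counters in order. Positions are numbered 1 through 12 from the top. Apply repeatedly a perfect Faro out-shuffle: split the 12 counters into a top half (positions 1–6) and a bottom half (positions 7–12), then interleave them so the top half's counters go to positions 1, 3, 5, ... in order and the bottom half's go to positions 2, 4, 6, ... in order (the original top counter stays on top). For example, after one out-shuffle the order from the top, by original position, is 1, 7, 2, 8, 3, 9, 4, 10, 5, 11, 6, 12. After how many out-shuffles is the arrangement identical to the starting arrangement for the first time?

10

The out-shuffle permutes the 12 positions with cycle lengths [1, 1, 10].
Every counter is home exactly when every cycle has completed a whole number of laps, i.e. after lcm(1, 10) = 10 out-shuffles.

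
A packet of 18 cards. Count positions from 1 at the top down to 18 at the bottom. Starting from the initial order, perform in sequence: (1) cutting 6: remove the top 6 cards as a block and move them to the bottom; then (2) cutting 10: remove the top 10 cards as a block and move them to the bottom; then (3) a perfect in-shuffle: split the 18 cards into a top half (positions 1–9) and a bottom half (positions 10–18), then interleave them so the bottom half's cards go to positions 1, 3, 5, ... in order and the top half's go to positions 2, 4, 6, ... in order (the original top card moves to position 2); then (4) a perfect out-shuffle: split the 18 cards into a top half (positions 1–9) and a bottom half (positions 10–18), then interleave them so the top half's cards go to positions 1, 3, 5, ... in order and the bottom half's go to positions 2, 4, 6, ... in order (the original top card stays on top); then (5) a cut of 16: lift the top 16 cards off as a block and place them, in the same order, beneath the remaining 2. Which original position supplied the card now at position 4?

3

Undo the operations in reverse order, starting from position 4:
  undo op 5 (cut 16): 4 ← 2
  undo op 4 (out-shuffle, from bottom half): 2 ← 10
  undo op 3 (in-shuffle, from top half): 10 ← 5
  undo op 2 (cut 10): 5 ← 15
  undo op 1 (cut 6): 15 ← 3
So the card at position 4 came from original position 3.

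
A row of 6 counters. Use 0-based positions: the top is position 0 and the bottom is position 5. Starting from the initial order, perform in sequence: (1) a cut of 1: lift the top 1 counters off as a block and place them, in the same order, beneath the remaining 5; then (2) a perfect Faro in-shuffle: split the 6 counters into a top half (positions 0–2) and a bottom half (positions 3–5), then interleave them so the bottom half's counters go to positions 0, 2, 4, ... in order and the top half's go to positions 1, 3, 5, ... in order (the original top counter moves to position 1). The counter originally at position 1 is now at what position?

Track the counter from position 1 forward through each operation:
  after op 1 (cut 1): 1 → 0
  after op 2 (in-shuffle): 0 → 1

1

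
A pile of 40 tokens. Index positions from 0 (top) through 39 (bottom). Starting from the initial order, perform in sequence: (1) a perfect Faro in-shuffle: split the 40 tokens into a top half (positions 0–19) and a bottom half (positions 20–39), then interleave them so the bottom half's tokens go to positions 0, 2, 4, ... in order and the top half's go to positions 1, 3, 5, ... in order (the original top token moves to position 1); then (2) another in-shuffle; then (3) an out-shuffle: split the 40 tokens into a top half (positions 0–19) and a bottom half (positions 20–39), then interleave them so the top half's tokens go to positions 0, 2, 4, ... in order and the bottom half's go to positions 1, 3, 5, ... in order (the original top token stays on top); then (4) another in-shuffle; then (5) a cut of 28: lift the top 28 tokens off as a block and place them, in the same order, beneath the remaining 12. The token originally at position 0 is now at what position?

25

Track the token from position 0 forward through each operation:
  after op 1 (in-shuffle): 0 → 1
  after op 2 (in-shuffle): 1 → 3
  after op 3 (out-shuffle): 3 → 6
  after op 4 (in-shuffle): 6 → 13
  after op 5 (cut 28): 13 → 25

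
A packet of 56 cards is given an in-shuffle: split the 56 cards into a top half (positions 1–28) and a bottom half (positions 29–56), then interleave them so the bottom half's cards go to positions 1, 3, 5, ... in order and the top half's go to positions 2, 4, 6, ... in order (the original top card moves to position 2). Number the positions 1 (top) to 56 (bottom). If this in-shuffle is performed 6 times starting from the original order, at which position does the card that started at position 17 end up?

5

Track the card's position through each in-shuffle:
17 → 34 → 11 → 22 → 44 → 31 → 5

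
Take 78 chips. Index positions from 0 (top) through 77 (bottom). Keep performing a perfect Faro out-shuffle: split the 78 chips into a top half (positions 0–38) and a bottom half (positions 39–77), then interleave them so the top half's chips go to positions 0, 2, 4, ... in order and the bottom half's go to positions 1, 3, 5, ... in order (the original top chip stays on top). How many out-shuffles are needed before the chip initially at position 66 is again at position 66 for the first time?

Follow position 66 under repeated out-shuffles:
66 → 55 → 33 → 66
It first returns after 3 out-shuffles.

3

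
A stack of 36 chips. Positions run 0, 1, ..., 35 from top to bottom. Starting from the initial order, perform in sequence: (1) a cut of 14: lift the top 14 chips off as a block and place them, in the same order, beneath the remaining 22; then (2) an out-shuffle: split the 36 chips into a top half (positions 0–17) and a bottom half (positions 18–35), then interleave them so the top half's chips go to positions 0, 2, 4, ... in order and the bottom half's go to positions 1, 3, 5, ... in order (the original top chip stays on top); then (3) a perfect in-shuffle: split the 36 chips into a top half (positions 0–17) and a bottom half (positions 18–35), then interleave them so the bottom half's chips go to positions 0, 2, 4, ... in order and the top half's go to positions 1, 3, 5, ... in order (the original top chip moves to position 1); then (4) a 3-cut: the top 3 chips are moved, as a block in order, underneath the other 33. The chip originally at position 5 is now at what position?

35

Track the chip from position 5 forward through each operation:
  after op 1 (cut 14): 5 → 27
  after op 2 (out-shuffle): 27 → 19
  after op 3 (in-shuffle): 19 → 2
  after op 4 (cut 3): 2 → 35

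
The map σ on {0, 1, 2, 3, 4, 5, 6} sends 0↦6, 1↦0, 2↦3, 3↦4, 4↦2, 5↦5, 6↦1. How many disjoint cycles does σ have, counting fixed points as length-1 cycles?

3

Cycle decomposition: (0 6 1) (2 3 4) (5).
3 cycles.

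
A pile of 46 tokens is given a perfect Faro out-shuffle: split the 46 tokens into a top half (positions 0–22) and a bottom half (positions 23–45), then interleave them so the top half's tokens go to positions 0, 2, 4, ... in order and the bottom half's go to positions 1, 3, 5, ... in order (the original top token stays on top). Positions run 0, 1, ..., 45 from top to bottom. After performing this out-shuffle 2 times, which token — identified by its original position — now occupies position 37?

43

Work backwards from position 37, undoing one out-shuffle at a time:
37 ← 41 ← 43
So the token now at position 37 started at position 43.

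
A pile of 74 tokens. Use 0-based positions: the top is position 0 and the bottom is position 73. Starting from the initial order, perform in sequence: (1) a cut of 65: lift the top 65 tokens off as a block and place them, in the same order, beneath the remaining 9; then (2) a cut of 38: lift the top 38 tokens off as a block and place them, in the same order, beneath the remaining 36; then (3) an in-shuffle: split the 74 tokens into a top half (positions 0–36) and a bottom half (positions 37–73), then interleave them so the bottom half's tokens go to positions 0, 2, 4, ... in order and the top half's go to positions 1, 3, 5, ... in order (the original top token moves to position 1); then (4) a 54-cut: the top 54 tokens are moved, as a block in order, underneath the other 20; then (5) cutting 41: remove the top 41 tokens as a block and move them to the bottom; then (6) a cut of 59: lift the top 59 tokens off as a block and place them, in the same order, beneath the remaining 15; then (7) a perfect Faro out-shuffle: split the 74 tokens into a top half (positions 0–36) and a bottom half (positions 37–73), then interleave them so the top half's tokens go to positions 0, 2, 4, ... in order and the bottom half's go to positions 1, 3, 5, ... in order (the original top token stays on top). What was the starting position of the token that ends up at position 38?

Undo the operations in reverse order, starting from position 38:
  undo op 7 (out-shuffle, from top half): 38 ← 19
  undo op 6 (cut 59): 19 ← 4
  undo op 5 (cut 41): 4 ← 45
  undo op 4 (cut 54): 45 ← 25
  undo op 3 (in-shuffle, from top half): 25 ← 12
  undo op 2 (cut 38): 12 ← 50
  undo op 1 (cut 65): 50 ← 41
So the token at position 38 came from original position 41.

41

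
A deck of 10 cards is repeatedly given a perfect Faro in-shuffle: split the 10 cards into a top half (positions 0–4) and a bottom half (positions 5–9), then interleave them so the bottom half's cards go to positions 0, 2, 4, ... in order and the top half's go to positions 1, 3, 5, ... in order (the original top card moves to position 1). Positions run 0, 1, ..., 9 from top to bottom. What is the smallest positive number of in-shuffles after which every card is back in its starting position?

10

The in-shuffle permutes the 10 positions with cycle lengths [10].
Every card is home exactly when every cycle has completed a whole number of laps, i.e. after lcm(10) = 10 in-shuffles.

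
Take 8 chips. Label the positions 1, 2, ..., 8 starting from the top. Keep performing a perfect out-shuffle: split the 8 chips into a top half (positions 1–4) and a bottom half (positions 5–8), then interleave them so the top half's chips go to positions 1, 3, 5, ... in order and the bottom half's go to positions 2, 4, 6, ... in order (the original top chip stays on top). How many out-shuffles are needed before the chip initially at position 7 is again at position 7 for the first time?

Follow position 7 under repeated out-shuffles:
7 → 6 → 4 → 7
It first returns after 3 out-shuffles.

3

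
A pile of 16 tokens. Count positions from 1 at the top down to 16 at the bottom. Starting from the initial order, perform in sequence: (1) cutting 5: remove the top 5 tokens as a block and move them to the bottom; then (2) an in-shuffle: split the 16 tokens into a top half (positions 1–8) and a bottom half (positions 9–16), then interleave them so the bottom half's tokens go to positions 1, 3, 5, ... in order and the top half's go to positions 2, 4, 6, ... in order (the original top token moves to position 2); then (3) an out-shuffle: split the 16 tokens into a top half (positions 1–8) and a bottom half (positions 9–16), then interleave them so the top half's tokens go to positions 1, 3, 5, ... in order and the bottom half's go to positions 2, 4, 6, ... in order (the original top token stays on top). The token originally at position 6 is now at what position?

3

Track the token from position 6 forward through each operation:
  after op 1 (cut 5): 6 → 1
  after op 2 (in-shuffle): 1 → 2
  after op 3 (out-shuffle): 2 → 3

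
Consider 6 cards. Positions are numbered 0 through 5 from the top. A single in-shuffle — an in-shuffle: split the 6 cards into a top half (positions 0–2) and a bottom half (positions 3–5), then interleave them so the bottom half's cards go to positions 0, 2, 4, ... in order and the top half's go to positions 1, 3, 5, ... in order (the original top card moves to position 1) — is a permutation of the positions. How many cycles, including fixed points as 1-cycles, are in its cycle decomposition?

Trace each unvisited position around until it returns:
(0 1 3) (2 5 4)
2 cycles in total.

2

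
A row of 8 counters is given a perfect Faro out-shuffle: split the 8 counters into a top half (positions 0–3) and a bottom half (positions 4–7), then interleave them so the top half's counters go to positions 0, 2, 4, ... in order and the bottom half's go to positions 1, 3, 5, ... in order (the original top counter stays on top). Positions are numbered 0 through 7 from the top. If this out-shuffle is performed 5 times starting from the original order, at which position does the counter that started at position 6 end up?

3

Track the counter's position through each out-shuffle:
6 → 5 → 3 → 6 → 5 → 3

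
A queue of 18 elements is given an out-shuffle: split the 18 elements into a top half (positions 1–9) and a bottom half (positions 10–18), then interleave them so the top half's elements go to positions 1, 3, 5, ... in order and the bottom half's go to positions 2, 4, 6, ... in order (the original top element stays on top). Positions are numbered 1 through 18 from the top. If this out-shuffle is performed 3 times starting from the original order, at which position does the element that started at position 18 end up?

Position 18 is a fixed point of every out-shuffle, so the element never moves.

18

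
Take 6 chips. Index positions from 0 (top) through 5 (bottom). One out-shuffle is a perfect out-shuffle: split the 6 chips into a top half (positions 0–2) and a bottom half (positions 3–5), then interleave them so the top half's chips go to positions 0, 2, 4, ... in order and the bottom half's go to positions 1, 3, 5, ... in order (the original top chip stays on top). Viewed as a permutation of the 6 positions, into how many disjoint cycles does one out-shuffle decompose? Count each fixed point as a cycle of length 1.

3

Trace each unvisited position around until it returns:
(0) (1 2 4 3) (5)
3 cycles in total.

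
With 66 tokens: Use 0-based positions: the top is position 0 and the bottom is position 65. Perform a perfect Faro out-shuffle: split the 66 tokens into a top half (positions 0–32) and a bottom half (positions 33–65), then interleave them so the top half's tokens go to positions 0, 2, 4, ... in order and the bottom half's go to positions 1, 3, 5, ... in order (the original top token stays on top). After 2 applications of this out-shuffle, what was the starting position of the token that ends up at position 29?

Work backwards from position 29, undoing one out-shuffle at a time:
29 ← 47 ← 56
So the token now at position 29 started at position 56.

56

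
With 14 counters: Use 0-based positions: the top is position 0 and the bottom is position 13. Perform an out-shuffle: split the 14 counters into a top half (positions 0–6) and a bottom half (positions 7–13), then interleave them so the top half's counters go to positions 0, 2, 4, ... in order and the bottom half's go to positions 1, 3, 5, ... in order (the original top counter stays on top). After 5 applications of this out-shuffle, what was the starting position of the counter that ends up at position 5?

3

Work backwards from position 5, undoing one out-shuffle at a time:
5 ← 9 ← 11 ← 12 ← 6 ← 3
So the counter now at position 5 started at position 3.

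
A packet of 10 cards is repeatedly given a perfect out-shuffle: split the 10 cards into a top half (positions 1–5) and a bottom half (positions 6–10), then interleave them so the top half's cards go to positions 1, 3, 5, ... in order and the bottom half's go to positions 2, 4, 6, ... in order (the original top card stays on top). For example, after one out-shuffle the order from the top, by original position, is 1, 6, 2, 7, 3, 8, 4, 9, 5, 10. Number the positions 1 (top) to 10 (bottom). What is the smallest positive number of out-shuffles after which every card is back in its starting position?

6

The out-shuffle permutes the 10 positions with cycle lengths [1, 1, 2, 6].
Every card is home exactly when every cycle has completed a whole number of laps, i.e. after lcm(1, 2, 6) = 6 out-shuffles.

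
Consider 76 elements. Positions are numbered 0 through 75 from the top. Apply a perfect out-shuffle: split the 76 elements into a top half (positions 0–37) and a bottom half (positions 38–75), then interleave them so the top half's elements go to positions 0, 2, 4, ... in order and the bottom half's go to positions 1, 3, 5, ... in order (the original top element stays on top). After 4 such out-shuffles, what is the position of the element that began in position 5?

Track the element's position through each out-shuffle:
5 → 10 → 20 → 40 → 5

5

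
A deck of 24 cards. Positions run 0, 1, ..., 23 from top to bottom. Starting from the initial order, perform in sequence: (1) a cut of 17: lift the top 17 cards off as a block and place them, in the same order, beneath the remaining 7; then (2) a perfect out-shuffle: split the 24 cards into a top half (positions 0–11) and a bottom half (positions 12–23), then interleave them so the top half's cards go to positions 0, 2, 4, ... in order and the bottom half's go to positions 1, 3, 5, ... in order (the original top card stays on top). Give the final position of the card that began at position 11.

13

Track the card from position 11 forward through each operation:
  after op 1 (cut 17): 11 → 18
  after op 2 (out-shuffle): 18 → 13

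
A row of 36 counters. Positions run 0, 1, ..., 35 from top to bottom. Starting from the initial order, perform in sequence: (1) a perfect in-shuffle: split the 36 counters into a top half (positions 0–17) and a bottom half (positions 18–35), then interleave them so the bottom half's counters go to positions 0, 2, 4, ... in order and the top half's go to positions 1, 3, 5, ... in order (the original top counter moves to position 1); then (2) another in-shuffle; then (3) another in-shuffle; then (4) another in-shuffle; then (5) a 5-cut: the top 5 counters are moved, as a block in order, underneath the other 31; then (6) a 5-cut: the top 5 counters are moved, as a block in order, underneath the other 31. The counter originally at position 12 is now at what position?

Track the counter from position 12 forward through each operation:
  after op 1 (in-shuffle): 12 → 25
  after op 2 (in-shuffle): 25 → 14
  after op 3 (in-shuffle): 14 → 29
  after op 4 (in-shuffle): 29 → 22
  after op 5 (cut 5): 22 → 17
  after op 6 (cut 5): 17 → 12

12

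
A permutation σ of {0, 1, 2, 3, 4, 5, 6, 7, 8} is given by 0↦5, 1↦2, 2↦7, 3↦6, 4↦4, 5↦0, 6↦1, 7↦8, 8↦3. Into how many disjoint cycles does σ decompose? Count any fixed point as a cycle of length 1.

Cycle decomposition: (0 5) (1 2 7 8 3 6) (4).
3 cycles.

3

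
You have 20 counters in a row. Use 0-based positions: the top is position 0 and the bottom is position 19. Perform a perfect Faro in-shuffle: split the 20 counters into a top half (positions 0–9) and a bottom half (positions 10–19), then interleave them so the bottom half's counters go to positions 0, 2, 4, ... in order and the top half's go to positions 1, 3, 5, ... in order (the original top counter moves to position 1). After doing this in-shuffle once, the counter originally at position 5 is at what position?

Track the counter's position through each in-shuffle:
5 → 11

11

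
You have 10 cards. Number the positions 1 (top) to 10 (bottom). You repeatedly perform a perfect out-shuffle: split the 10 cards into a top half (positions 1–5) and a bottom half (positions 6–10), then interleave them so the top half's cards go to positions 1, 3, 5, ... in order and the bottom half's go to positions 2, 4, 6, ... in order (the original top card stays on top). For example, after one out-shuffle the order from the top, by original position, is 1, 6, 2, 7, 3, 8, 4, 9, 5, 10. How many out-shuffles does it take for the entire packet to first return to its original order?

The out-shuffle permutes the 10 positions with cycle lengths [1, 1, 2, 6].
Every card is home exactly when every cycle has completed a whole number of laps, i.e. after lcm(1, 2, 6) = 6 out-shuffles.

6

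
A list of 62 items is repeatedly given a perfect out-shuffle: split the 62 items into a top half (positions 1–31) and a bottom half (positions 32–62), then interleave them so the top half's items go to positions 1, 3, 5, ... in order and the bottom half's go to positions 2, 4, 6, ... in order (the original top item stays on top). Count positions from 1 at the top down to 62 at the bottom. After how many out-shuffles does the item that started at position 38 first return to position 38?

60

Follow position 38 under repeated out-shuffles:
38 → 14 → 27 → 53 → 44 → 26 → 51 → 40 → ... → 38 (length 60)
It first returns after 60 out-shuffles.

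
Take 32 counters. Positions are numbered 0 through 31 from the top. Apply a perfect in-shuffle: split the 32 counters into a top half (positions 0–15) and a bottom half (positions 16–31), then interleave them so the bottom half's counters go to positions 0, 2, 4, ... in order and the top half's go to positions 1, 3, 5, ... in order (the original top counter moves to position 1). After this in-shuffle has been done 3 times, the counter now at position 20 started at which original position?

14

Work backwards from position 20, undoing one in-shuffle at a time:
20 ← 26 ← 29 ← 14
So the counter now at position 20 started at position 14.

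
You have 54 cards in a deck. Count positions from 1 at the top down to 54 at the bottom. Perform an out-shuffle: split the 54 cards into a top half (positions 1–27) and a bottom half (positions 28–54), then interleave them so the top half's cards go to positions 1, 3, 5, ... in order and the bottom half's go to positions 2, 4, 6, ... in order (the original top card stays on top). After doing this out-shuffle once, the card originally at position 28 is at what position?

Track the card's position through each out-shuffle:
28 → 2

2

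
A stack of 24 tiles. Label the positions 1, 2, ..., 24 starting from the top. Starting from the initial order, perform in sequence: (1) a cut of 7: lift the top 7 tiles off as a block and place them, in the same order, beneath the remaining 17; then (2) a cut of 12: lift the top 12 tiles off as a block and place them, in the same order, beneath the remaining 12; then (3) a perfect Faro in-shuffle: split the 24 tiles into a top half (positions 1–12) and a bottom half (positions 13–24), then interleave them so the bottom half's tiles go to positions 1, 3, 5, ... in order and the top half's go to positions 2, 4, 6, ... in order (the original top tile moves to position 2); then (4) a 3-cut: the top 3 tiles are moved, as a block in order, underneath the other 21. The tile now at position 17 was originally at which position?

5

Undo the operations in reverse order, starting from position 17:
  undo op 4 (cut 3): 17 ← 20
  undo op 3 (in-shuffle, from top half): 20 ← 10
  undo op 2 (cut 12): 10 ← 22
  undo op 1 (cut 7): 22 ← 5
So the tile at position 17 came from original position 5.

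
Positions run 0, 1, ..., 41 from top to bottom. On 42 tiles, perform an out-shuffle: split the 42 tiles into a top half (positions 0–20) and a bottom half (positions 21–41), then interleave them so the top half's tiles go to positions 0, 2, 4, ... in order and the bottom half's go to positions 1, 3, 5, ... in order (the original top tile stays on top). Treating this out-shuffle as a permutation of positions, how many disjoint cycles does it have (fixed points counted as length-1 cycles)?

4

Trace each unvisited position around until it returns:
(0) (1 2 4 8 16 32 ... len 20) (3 6 12 24 7 14 ... len 20) (41)
4 cycles in total.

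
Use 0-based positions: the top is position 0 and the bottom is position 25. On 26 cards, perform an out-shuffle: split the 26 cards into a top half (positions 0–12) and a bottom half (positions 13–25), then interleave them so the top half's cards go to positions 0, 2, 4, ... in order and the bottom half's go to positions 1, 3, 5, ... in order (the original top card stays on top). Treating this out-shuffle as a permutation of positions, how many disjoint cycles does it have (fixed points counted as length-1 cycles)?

4

Trace each unvisited position around until it returns:
(0) (1 2 4 8 16 7 ... len 20) (5 10 20 15) (25)
4 cycles in total.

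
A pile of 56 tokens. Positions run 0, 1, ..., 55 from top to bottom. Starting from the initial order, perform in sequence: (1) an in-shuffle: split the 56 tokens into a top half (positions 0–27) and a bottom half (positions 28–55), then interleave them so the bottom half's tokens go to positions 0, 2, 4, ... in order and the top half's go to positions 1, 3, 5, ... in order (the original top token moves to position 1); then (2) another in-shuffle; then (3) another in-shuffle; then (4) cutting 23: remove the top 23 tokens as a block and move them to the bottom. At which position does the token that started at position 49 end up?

Track the token from position 49 forward through each operation:
  after op 1 (in-shuffle): 49 → 42
  after op 2 (in-shuffle): 42 → 28
  after op 3 (in-shuffle): 28 → 0
  after op 4 (cut 23): 0 → 33

33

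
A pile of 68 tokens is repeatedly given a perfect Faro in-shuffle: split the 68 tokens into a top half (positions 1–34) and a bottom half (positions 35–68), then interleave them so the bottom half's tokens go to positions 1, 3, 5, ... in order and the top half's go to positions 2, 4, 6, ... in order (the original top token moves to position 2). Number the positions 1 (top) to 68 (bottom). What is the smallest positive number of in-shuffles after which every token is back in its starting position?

22

The in-shuffle permutes the 68 positions with cycle lengths [2, 11, 11, 22, 22].
Every token is home exactly when every cycle has completed a whole number of laps, i.e. after lcm(2, 11, 22) = 22 in-shuffles.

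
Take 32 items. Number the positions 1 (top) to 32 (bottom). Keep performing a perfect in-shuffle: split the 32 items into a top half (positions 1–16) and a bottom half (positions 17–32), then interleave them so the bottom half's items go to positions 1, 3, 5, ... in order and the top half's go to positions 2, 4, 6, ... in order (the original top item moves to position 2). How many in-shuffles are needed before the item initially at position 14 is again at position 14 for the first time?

Follow position 14 under repeated in-shuffles:
14 → 28 → 23 → 13 → 26 → 19 → 5 → 10 → 20 → 7 → 14
It first returns after 10 in-shuffles.

10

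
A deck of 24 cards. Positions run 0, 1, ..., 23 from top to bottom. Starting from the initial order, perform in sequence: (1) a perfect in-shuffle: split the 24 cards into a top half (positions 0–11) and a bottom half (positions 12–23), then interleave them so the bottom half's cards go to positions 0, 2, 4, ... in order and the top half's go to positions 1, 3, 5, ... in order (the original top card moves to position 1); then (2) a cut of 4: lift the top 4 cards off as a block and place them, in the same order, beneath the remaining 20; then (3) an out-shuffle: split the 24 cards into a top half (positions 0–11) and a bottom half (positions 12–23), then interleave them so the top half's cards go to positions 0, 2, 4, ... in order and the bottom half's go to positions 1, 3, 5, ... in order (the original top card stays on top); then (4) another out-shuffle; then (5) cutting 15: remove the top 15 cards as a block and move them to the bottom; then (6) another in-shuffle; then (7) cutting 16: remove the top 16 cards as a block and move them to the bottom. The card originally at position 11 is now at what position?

Track the card from position 11 forward through each operation:
  after op 1 (in-shuffle): 11 → 23
  after op 2 (cut 4): 23 → 19
  after op 3 (out-shuffle): 19 → 15
  after op 4 (out-shuffle): 15 → 7
  after op 5 (cut 15): 7 → 16
  after op 6 (in-shuffle): 16 → 8
  after op 7 (cut 16): 8 → 16

16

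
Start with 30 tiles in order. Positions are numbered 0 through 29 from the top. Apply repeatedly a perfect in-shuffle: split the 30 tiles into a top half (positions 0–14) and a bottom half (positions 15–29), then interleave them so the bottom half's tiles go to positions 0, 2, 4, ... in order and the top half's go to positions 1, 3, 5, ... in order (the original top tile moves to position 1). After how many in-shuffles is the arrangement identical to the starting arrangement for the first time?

5

The in-shuffle permutes the 30 positions with cycle lengths [5, 5, 5, 5, 5, 5].
Every tile is home exactly when every cycle has completed a whole number of laps, i.e. after lcm(5) = 5 in-shuffles.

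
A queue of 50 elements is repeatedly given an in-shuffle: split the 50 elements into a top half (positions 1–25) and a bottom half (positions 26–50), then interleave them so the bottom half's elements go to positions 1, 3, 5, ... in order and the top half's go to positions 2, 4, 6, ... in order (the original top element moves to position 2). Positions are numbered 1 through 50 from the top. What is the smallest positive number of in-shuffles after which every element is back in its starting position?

8

The in-shuffle permutes the 50 positions with cycle lengths [2, 8, 8, 8, 8, 8, 8].
Every element is home exactly when every cycle has completed a whole number of laps, i.e. after lcm(2, 8) = 8 in-shuffles.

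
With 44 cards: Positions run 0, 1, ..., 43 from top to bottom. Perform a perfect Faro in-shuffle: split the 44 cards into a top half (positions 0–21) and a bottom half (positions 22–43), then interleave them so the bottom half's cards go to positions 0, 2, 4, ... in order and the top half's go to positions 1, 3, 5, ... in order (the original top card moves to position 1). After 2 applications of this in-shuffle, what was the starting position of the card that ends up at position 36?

Work backwards from position 36, undoing one in-shuffle at a time:
36 ← 40 ← 42
So the card now at position 36 started at position 42.

42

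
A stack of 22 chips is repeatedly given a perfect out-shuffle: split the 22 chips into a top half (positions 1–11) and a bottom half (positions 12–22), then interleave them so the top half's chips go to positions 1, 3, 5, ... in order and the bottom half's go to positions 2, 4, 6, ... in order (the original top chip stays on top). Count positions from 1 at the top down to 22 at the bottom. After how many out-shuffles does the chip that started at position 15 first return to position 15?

2

Follow position 15 under repeated out-shuffles:
15 → 8 → 15
It first returns after 2 out-shuffles.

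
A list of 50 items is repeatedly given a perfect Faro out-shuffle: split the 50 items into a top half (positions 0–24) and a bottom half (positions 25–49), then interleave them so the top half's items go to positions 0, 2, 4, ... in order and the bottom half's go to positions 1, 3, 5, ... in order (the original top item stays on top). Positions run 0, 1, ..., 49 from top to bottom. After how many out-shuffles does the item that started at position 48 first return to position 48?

Follow position 48 under repeated out-shuffles:
48 → 47 → 45 → 41 → 33 → 17 → 34 → 19 → ... → 48 (length 21)
It first returns after 21 out-shuffles.

21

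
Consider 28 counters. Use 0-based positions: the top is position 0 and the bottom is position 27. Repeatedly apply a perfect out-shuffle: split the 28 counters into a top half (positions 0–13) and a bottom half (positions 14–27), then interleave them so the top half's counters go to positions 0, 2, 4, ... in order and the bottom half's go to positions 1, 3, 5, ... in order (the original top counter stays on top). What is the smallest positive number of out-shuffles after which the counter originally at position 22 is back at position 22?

Follow position 22 under repeated out-shuffles:
22 → 17 → 7 → 14 → 1 → 2 → 4 → 8 → 16 → 5 → 10 → 20 → 13 → 26 → 25 → 23 → 19 → 11 → 22
It first returns after 18 out-shuffles.

18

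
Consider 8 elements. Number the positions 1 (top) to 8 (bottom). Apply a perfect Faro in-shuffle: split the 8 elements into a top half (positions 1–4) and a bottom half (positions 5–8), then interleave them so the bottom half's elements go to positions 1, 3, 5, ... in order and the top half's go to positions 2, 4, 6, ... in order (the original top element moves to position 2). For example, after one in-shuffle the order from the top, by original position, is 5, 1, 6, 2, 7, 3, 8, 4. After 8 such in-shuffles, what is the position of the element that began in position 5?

Track the element's position through each in-shuffle:
5 → 1 → 2 → 4 → 8 → 7 → 5 → 1 → 2

2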